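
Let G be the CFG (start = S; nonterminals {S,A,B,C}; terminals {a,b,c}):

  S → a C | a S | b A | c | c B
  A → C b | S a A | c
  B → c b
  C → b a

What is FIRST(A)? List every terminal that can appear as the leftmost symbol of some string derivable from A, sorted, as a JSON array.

Compute FIRST by fixpoint:
[1]
  A via A→c: +{c}
  B via B→c b: +{c}
  C via C→b a: +{b}
  S via S→a C: +{a}
  S via S→b A: +{b}
  S via S→c: +{c}
  FIRST[S]={a,b,c}  FIRST[A]={c}  FIRST[B]={c}  FIRST[C]={b}
[2]
  A via A→C b: +{b}
  A via A→S a A: +{a}
  FIRST[S]={a,b,c}  FIRST[A]={a,b,c}  FIRST[B]={c}  FIRST[C]={b}
[3] — fixpoint
  FIRST[S]={a,b,c}  FIRST[A]={a,b,c}  FIRST[B]={c}  FIRST[C]={b}

FIRST(A) = ["a", "b", "c"]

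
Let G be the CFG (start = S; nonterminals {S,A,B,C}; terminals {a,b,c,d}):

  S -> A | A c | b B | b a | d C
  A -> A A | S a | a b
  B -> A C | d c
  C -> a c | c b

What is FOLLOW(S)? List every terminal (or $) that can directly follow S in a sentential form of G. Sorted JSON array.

FIRST iteration:
[1]
  A via A→a b: +{a}
  B via B→A C: +{a}
  B via B→d c: +{d}
  C via C→a c: +{a}
  C via C→c b: +{c}
  S via S→A: +{a}
  S via S→b B: +{b}
  S via S→d C: +{d}
  FIRST(S)={a,b,d}  FIRST(A)={a}  FIRST(B)={a,d}  FIRST(C)={a,c}
[2]
  A via A→S a: +{b,d}
  B via B→A C: +{b}
  FIRST(S)={a,b,d}  FIRST(A)={a,b,d}  FIRST(B)={a,b,d}  FIRST(C)={a,c}
[3] — fixpoint
  FIRST(S)={a,b,d}  FIRST(A)={a,b,d}  FIRST(B)={a,b,d}  FIRST(C)={a,c}

Compute FOLLOW by fixpoint:
seed FOLLOW(S) with $
[1]
  A→A A: FOLLOW(A) ⊇ FIRST(A) = {a,b,d}; new: +{a,b,d}
  A→S a: FOLLOW(S) ⊇ FIRST(a) = {a}; new: +{a}
  B→A C: FOLLOW(A) ⊇ FIRST(C) = {a,c}; new: +{c}
  S→A: FOLLOW(A) ⊇ FOLLOW(S) ⊇ {$,a}; new: +{$}
  S→b B: FOLLOW(B) ⊇ FOLLOW(S) ⊇ {$,a}; new: +{$,a}
  S→d C: FOLLOW(C) ⊇ FOLLOW(S) ⊇ {$,a}; new: +{$,a}
  FOLLOW[S]={$,a}  FOLLOW[A]={$,a,b,c,d}  FOLLOW[B]={$,a}  FOLLOW[C]={$,a}
[2] (stable)
  FOLLOW[S]={$,a}  FOLLOW[A]={$,a,b,c,d}  FOLLOW[B]={$,a}  FOLLOW[C]={$,a}

FOLLOW(S) = ["$", "a"]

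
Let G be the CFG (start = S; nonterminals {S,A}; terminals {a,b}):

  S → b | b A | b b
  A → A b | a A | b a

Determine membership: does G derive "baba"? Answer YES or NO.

Convert to CNF:
  S -> T0 A | T0 T0 | b
  A -> A T0 | T0 T1 | T1 A
  T0 -> b
  T1 -> a

CYK table (by increasing span):
  cell(0,0) b: {S,T0}  orig:{S}
  cell(1,1) a: {T1}  orig:{}
  cell(2,2) b: {S,T0}  orig:{S}
  cell(3,3) a: {T1}  orig:{}
  cell(0,1) ba: {A}
  cell(1,2) ab: ∅
  cell(2,3) ba: {A}
  cell(0,2) bab: {A}
  cell(1,3) aba: {A}
  cell(0,3) baba: {S}

S ∈ T[0,3] ⇒ YES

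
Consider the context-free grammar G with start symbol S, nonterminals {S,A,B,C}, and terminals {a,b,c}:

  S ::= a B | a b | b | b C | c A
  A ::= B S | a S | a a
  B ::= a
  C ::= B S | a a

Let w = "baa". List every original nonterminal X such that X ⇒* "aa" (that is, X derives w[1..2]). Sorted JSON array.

Convert to CNF:
  S -> T0 B | T0 T1 | T1 C | T2 A | b
  A -> B S | T0 S | T0 T0
  B -> a
  C -> B S | T0 T0
  T0 -> a
  T1 -> b
  T2 -> c

Fill CYK table bottom-up, restricted to cells inside w[1..2]:
  [1..1]={B,T0}  "a"  orig:{B}
  [2..2]={B,T0}  "a"  orig:{B}
  [1..2]={A,C,S}  "aa"

Original NTs in T[1,2] deriving "aa": ["A", "C", "S"]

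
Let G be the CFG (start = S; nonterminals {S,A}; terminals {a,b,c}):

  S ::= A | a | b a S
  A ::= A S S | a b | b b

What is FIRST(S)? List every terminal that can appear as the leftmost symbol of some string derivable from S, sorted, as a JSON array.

Compute FIRST by fixpoint:
[1]
  A via A→a b: +{a}
  A via A→b b: +{b}
  S via S→A: +{a,b}
  FIRST(S)={a,b}  FIRST(A)={a,b}
[2] — fixpoint
  FIRST(S)={a,b}  FIRST(A)={a,b}

FIRST(S) = ["a", "b"]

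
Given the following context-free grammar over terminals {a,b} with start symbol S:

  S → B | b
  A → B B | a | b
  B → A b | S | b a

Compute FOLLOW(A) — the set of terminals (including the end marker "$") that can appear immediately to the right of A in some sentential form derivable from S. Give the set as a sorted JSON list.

FIRST iteration:
round 1:
  A via A→a: +{a}
  A via A→b: +{b}
  B via B→A b: +{a,b}
  S via S→B: +{a,b}
  FIRST(S)={a,b}  FIRST(A)={a,b}  FIRST(B)={a,b}
round 2: (stable)
  FIRST(S)={a,b}  FIRST(A)={a,b}  FIRST(B)={a,b}

Compute FOLLOW by fixpoint:
initialize: $ ∈ FOLLOW(S)
round 1:
  A→B B: FOLLOW(B) ⊇ FIRST(B) = {a,b}; new: +{a,b}
  B→A b: FOLLOW(A) ⊇ FIRST(b) = {b}; new: +{b}
  B→S: FOLLOW(S) ⊇ FOLLOW(B) ⊇ {a,b}; new: +{a,b}
  S→B: FOLLOW(B) ⊇ FOLLOW(S) ⊇ {$,a,b}; new: +{$}
  FOLLOW(S)={$,a,b}  FOLLOW(A)={b}  FOLLOW(B)={$,a,b}
round 2: (stable)
  FOLLOW(S)={$,a,b}  FOLLOW(A)={b}  FOLLOW(B)={$,a,b}

FOLLOW(A) = ["b"]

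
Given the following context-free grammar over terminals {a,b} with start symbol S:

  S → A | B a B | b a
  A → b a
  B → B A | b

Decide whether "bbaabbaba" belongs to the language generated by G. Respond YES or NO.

Convert to CNF:
  S -> B X2 | T0 T1
  A -> T0 T1
  B -> B A | b
  T0 -> b
  T1 -> a
  X2 -> T1 B

CYK fill:
  [0..0]={B,T0}  "b"  orig:{B}
  [1..1]={B,T0}  "b"  orig:{B}
  [2..2]={T1}  "a"  orig:{}
  [3..3]={T1}  "a"  orig:{}
  [4..4]={B,T0}  "b"  orig:{B}
  [5..5]={B,T0}  "b"  orig:{B}
  [6..6]={T1}  "a"  orig:{}
  [7..7]={B,T0}  "b"  orig:{B}
  [8..8]={T1}  "a"  orig:{}
  [0..1]=∅  "bb"
  [1..2]={A,S}  "ba"
  [2..3]=∅  "aa"
  [3..4]={X2}  "ab"  orig:{}
  [4..5]=∅  "bb"
  [5..6]={A,S}  "ba"
  [6..7]={X2}  "ab"  orig:{}
  [7..8]={A,S}  "ba"
  [0..2]={B}  "bba"
  [1..3]=∅  "baa"
  [2..4]=∅  "aab"
  [3..5]=∅  "abb"
  [4..6]={B}  "bba"
  [5..7]={S}  "bab"
  [6..8]=∅  "aba"
  [0..3]=∅  "bbaa"
  [1..4]=∅  "baab"
  [2..5]=∅  "aabb"
  [3..6]={X2}  "abba"  orig:{}
  [4..7]=∅  "bbab"
  [5..8]=∅  "baba"
  [0..4]={S}  "bbaab"
  [1..5]=∅  "baabb"
  [2..6]=∅  "aabba"
  [3..7]=∅  "abbab"
  [4..8]={B}  "bbaba"
  [0..5]=∅  "bbaabb"
  [1..6]=∅  "baabba"
  [2..7]=∅  "aabbab"
  [3..8]={X2}  "abbaba"  orig:{}
  [0..6]={S}  "bbaabba"
  [1..7]=∅  "baabbab"
  [2..8]=∅  "aabbaba"
  [0..7]=∅  "bbaabbab"
  [1..8]=∅  "baabbaba"
  [0..8]={S}  "bbaabbaba"

S ∈ T[0,8] ⇒ YES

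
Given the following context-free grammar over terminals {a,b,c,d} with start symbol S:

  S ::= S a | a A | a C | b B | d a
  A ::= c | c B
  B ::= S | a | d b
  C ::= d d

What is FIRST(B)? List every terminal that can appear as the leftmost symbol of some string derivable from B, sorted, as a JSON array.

FIRST iteration:
round 1:
  A via A→c: +{c}
  B via B→a: +{a}
  B via B→d b: +{d}
  C via C→d d: +{d}
  S via S→a A: +{a}
  S via S→b B: +{b}
  S via S→d a: +{d}
  FIRST[S]={a,b,d}  FIRST[A]={c}  FIRST[B]={a,d}  FIRST[C]={d}
round 2:
  B via B→S: +{b}
  FIRST[S]={a,b,d}  FIRST[A]={c}  FIRST[B]={a,b,d}  FIRST[C]={d}
round 3: — fixpoint
  FIRST[S]={a,b,d}  FIRST[A]={c}  FIRST[B]={a,b,d}  FIRST[C]={d}

FIRST(B) = ["a", "b", "d"]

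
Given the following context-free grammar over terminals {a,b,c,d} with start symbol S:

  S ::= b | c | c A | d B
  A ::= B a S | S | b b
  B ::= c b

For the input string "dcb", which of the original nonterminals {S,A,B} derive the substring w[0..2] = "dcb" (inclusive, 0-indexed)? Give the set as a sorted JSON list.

Convert to CNF:
  S -> T2 A | T3 B | b | c
  A -> B X4 | T1 T1 | T2 A | T3 B | b | c
  B -> T2 T1
  T0 -> a
  T1 -> b
  T2 -> c
  T3 -> d
  X4 -> T0 S

CYK table (by increasing span) — only the sub-triangle for w[0..2]:
  [0..0]={T3}  "d"  orig:{}
  [1..1]={A,S,T2}  "c"  orig:{A,S}
  [2..2]={A,S,T1}  "b"  orig:{A,S}
  [0..1]=∅  "dc"
  [1..2]={A,B,S}  "cb"
  [0..2]={A,S}  "dcb"

Original NTs in T[0,2] deriving "dcb": ["A", "S"]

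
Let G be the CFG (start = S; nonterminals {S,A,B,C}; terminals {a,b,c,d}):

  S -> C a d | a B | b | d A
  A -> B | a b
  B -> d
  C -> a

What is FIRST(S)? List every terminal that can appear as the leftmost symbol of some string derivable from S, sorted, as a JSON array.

Compute FIRST by fixpoint:
round 1:
  A via A→a b: +{a}
  B via B→d: +{d}
  C via C→a: +{a}
  S via S→C a d: +{a}
  S via S→b: +{b}
  S via S→d A: +{d}
  FIRST(S)={a,b,d}  FIRST(A)={a}  FIRST(B)={d}  FIRST(C)={a}
round 2:
  A via A→B: +{d}
  FIRST(S)={a,b,d}  FIRST(A)={a,d}  FIRST(B)={d}  FIRST(C)={a}
round 3: done
  FIRST(S)={a,b,d}  FIRST(A)={a,d}  FIRST(B)={d}  FIRST(C)={a}

FIRST(S) = ["a", "b", "d"]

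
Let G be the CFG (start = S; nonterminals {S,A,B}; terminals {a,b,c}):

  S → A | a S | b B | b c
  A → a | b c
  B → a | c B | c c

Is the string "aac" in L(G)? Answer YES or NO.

Convert to CNF:
  S -> T0 B | T0 T1 | T2 S | a
  A -> T0 T1 | a
  B -> T1 B | T1 T1 | a
  T0 -> b
  T1 -> c
  T2 -> a

CYK table (by increasing span):
  cell(0,0) a: {A,B,S,T2}  orig:{A,B,S}
  cell(1,1) a: {A,B,S,T2}  orig:{A,B,S}
  cell(2,2) c: {T1}  orig:{}
  cell(0,1) aa: {S}
  cell(1,2) ac: ∅
  cell(0,2) aac: ∅

S ∉ T[0,2] ⇒ NO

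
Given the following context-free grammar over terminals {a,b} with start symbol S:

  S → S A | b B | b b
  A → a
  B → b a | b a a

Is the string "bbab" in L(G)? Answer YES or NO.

CNF form of G:
  S -> S A | T0 B | T0 T0
  A -> a
  B -> T0 T1 | T0 X2
  T0 -> b
  T1 -> a
  X2 -> T1 T1

Fill CYK table bottom-up:
  cell(0,0) b: {T0}  orig:{}
  cell(1,1) b: {T0}  orig:{}
  cell(2,2) a: {A,T1}  orig:{A}
  cell(3,3) b: {T0}  orig:{}
  cell(0,1) bb: {S}
  cell(1,2) ba: {B}
  cell(2,3) ab: ∅
  cell(0,2) bba: {S}
  cell(1,3) bab: ∅
  cell(0,3) bbab: ∅

S ∉ T[0,3] ⇒ NO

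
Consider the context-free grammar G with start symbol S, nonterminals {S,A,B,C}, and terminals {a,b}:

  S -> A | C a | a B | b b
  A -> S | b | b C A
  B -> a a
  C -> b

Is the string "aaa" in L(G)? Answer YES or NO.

CNF form of G:
  S -> C T0 | T0 B | T1 T1 | T1 X3 | b
  A -> C T0 | T0 B | T1 T1 | T1 X2 | b
  B -> T0 T0
  C -> b
  T0 -> a
  T1 -> b
  X2 -> C A
  X3 -> C A

CYK table (by increasing span):
  [0..0]={T0}  "a"  orig:{}
  [1..1]={T0}  "a"  orig:{}
  [2..2]={T0}  "a"  orig:{}
  [0..1]={B}  "aa"
  [1..2]={B}  "aa"
  [0..2]={A,S}  "aaa"

S ∈ T[0,2] ⇒ YES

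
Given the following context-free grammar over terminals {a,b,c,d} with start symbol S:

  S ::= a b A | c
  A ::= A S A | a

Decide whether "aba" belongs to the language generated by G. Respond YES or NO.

CNF form of G:
  S -> T0 X3 | c
  A -> A X2 | a
  T0 -> a
  T1 -> b
  X2 -> S A
  X3 -> T1 A

CYK fill:
  cell(0,0) a: {A,T0}  orig:{A}
  cell(1,1) b: {T1}  orig:{}
  cell(2,2) a: {A,T0}  orig:{A}
  cell(0,1) ab: ∅
  cell(1,2) ba: {X3}  orig:{}
  cell(0,2) aba: {S}

S ∈ T[0,2] ⇒ YES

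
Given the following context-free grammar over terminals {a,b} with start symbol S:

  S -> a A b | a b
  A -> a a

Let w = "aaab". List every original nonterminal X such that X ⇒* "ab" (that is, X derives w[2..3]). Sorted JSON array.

CNF form of G:
  S -> T0 T1 | T0 X2
  A -> T0 T0
  T0 -> a
  T1 -> b
  X2 -> A T1

Fill CYK table bottom-up (cells [i..j] with 2 ≤ i ≤ j ≤ 3 only):
  cell(2,2) a: {T0}  orig:{}
  cell(3,3) b: {T1}  orig:{}
  cell(2,3) ab: {S}

Original NTs in T[2,3] deriving "ab": ["S"]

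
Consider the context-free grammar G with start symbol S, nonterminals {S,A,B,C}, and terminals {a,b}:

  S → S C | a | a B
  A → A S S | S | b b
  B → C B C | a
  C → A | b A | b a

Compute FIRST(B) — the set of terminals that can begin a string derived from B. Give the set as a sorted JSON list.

FIRST iteration:
pass 1:
  A via A→b b: +{b}
  B via B→a: +{a}
  C via C→A: +{b}
  S via S→a: +{a}
  FIRST(S)={a}  FIRST(A)={b}  FIRST(B)={a}  FIRST(C)={b}
pass 2:
  A via A→S: +{a}
  B via B→C B C: +{b}
  C via C→A: +{a}
  FIRST(S)={a}  FIRST(A)={a,b}  FIRST(B)={a,b}  FIRST(C)={a,b}
pass 3: (stable)
  FIRST(S)={a}  FIRST(A)={a,b}  FIRST(B)={a,b}  FIRST(C)={a,b}

FIRST(B) = ["a", "b"]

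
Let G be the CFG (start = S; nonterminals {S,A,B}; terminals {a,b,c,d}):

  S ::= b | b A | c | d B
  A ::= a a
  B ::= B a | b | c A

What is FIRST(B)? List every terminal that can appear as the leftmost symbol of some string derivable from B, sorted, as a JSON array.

FIRST iteration:
[1]
  A via A→a a: +{a}
  B via B→b: +{b}
  B via B→c A: +{c}
  S via S→b: +{b}
  S via S→c: +{c}
  S via S→d B: +{d}
  S: {b,c,d}  A: {a}  B: {b,c}
[2] — fixpoint
  S: {b,c,d}  A: {a}  B: {b,c}

FIRST(B) = ["b", "c"]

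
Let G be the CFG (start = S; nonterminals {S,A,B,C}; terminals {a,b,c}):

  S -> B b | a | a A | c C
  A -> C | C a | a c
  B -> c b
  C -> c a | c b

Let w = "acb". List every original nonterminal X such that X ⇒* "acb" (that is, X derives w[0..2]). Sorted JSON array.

Convert to CNF:
  S -> B T2 | T0 A | T1 C | a
  A -> C T0 | T0 T1 | T1 T0 | T1 T2
  B -> T1 T2
  C -> T1 T0 | T1 T2
  T0 -> a
  T1 -> c
  T2 -> b

CYK fill — only the sub-triangle for w[0..2]:
  T[0,0] 'a' = {S,T0}  orig:{S}
  T[1,1] 'c' = {T1}  orig:{}
  T[2,2] 'b' = {T2}  orig:{}
  T[0,1] 'ac' = {A}
  T[1,2] 'cb' = {A,B,C}
  T[0,2] 'acb' = {S}

Original NTs in T[0,2] deriving "acb": ["S"]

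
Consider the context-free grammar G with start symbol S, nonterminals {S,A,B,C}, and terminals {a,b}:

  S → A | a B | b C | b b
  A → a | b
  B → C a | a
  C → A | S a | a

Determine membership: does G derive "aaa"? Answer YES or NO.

Convert to CNF:
  S -> T0 B | T1 C | T1 T1 | a | b
  A -> a | b
  B -> C T0 | a
  C -> S T0 | a | b
  T0 -> a
  T1 -> b

CYK table (by increasing span):
  cell(0,0) a: {A,B,C,S,T0}  orig:{A,B,C,S}
  cell(1,1) a: {A,B,C,S,T0}  orig:{A,B,C,S}
  cell(2,2) a: {A,B,C,S,T0}  orig:{A,B,C,S}
  cell(0,1) aa: {B,C,S}
  cell(1,2) aa: {B,C,S}
  cell(0,2) aaa: {B,C,S}

S ∈ T[0,2] ⇒ YES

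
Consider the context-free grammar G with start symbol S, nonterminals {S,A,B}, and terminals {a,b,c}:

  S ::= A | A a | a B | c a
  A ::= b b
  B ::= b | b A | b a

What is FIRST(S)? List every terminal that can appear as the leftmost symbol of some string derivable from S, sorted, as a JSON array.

Compute FIRST by fixpoint:
iter 1:
  A via A→b b: +{b}
  B via B→b: +{b}
  S via S→A: +{b}
  S via S→a B: +{a}
  S via S→c a: +{c}
  FIRST[S]={a,b,c}  FIRST[A]={b}  FIRST[B]={b}
iter 2: — fixpoint
  FIRST[S]={a,b,c}  FIRST[A]={b}  FIRST[B]={b}

FIRST(S) = ["a", "b", "c"]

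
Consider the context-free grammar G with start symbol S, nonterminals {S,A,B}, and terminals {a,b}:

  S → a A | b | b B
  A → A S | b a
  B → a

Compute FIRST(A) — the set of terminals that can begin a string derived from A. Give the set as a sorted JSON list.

FIRST iteration:
[1]
  A via A→b a: +{b}
  B via B→a: +{a}
  S via S→a A: +{a}
  S via S→b: +{b}
  FIRST(S)={a,b}  FIRST(A)={b}  FIRST(B)={a}
[2] (no change)
  FIRST(S)={a,b}  FIRST(A)={b}  FIRST(B)={a}

FIRST(A) = ["b"]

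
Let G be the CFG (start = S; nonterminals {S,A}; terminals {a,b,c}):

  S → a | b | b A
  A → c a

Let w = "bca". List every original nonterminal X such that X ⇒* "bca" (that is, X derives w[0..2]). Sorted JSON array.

Convert to CNF:
  S -> T2 A | a | b
  A -> T0 T1
  T0 -> c
  T1 -> a
  T2 -> b

CYK fill — only the sub-triangle for w[0..2]:
  [0..0]={S,T2}  "b"  orig:{S}
  [1..1]={T0}  "c"  orig:{}
  [2..2]={S,T1}  "a"  orig:{S}
  [0..1]=∅  "bc"
  [1..2]={A}  "ca"
  [0..2]={S}  "bca"

Original NTs in T[0,2] deriving "bca": ["S"]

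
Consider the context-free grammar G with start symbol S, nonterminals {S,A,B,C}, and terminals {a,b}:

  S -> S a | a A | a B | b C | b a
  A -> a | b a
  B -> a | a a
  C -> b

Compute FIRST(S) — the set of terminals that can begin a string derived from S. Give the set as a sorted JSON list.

FIRST sets, iterate to fixpoint:
round 1:
  A via A→a: +{a}
  A via A→b a: +{b}
  B via B→a: +{a}
  C via C→b: +{b}
  S via S→a A: +{a}
  S via S→b C: +{b}
  FIRST(S)={a,b}  FIRST(A)={a,b}  FIRST(B)={a}  FIRST(C)={b}
round 2: (stable)
  FIRST(S)={a,b}  FIRST(A)={a,b}  FIRST(B)={a}  FIRST(C)={b}

FIRST(S) = ["a", "b"]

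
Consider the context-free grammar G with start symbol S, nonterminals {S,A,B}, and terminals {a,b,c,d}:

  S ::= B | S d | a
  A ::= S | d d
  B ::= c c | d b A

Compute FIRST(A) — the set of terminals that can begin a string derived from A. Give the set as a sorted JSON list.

FIRST iteration:
iter 1:
  A via A→d d: +{d}
  B via B→c c: +{c}
  B via B→d b A: +{d}
  S via S→B: +{c,d}
  S via S→a: +{a}
  S: {a,c,d}  A: {d}  B: {c,d}
iter 2:
  A via A→S: +{a,c}
  S: {a,c,d}  A: {a,c,d}  B: {c,d}
iter 3: (stable)
  S: {a,c,d}  A: {a,c,d}  B: {c,d}

FIRST(A) = ["a", "c", "d"]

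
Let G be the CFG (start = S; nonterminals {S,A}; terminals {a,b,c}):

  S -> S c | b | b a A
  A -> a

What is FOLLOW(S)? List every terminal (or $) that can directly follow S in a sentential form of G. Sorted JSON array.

FIRST sets, iterate to fixpoint:
round 1:
  A via A→a: +{a}
  S via S→b: +{b}
  FIRST(S)={b}  FIRST(A)={a}
round 2: — fixpoint
  FIRST(S)={b}  FIRST(A)={a}

FOLLOW iteration:
FOLLOW(S) := {$}
[1]
  S→S c: FOLLOW(S) ⊇ FIRST(c) = {c}; new: +{c}
  S→b a A: FOLLOW(A) ⊇ FOLLOW(S) ⊇ {$,c}; new: +{$,c}
  FOLLOW[S]={$,c}  FOLLOW[A]={$,c}
[2] (no change)
  FOLLOW[S]={$,c}  FOLLOW[A]={$,c}

FOLLOW(S) = ["$", "c"]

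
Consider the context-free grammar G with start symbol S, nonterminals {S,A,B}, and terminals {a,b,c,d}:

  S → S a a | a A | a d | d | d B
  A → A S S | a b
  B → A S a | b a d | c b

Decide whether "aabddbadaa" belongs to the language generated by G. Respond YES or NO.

CNF form of G:
  S -> S X7 | T0 A | T0 T2 | T2 B | d
  A -> A X4 | T0 T1
  B -> A X5 | T1 X6 | T3 T1
  T0 -> a
  T1 -> b
  T2 -> d
  T3 -> c
  X4 -> S S
  X5 -> S T0
  X6 -> T0 T2
  X7 -> T0 T0

CYK fill:
  [0..0]={T0}  "a"  orig:{}
  [1..1]={T0}  "a"  orig:{}
  [2..2]={T1}  "b"  orig:{}
  [3..3]={S,T2}  "d"  orig:{S}
  [4..4]={S,T2}  "d"  orig:{S}
  [5..5]={T1}  "b"  orig:{}
  [6..6]={T0}  "a"  orig:{}
  [7..7]={S,T2}  "d"  orig:{S}
  [8..8]={T0}  "a"  orig:{}
  [9..9]={T0}  "a"  orig:{}
  [0..1]={X7}  "aa"  orig:{}
  [1..2]={A}  "ab"
  [2..3]=∅  "bd"
  [3..4]={X4}  "dd"  orig:{}
  [4..5]=∅  "db"
  [5..6]=∅  "ba"
  [6..7]={S,X6}  "ad"  orig:{S}
  [7..8]={X5}  "da"  orig:{}
  [8..9]={X7}  "aa"  orig:{}
  [0..2]={S}  "aab"
  [1..3]=∅  "abd"
  [2..4]=∅  "bdd"
  [3..5]=∅  "ddb"
  [4..6]=∅  "dba"
  [5..7]={B}  "bad"
  [6..8]={X5}  "ada"  orig:{}
  [7..9]={S}  "daa"
  [0..3]={X4}  "aabd"  orig:{}
  [1..4]={A}  "abdd"
  [2..5]=∅  "bddb"
  [3..6]=∅  "ddba"
  [4..7]={S}  "dbad"
  [5..8]=∅  "bada"
  [6..9]={S}  "adaa"
  [0..4]={S}  "aabdd"
  [1..5]=∅  "abddb"
  [2..6]=∅  "bddba"
  [3..7]={X4}  "ddbad"  orig:{}
  [4..8]={X5}  "dbada"  orig:{}
  [5..9]=∅  "badaa"
  [0..5]=∅  "aabddb"
  [1..6]=∅  "abddba"
  [2..7]=∅  "bddbad"
  [3..8]=∅  "ddbada"
  [4..9]={S}  "dbadaa"
  [0..6]=∅  "aabddba"
  [1..7]={A}  "abddbad"
  [2..8]=∅  "bddbada"
  [3..9]={X4}  "ddbadaa"  orig:{}
  [0..7]={S}  "aabddbad"
  [1..8]=∅  "abddbada"
  [2..9]=∅  "bddbadaa"
  [0..8]={X5}  "aabddbada"  orig:{}
  [1..9]={A}  "abddbadaa"
  [0..9]={S}  "aabddbadaa"

S ∈ T[0,9] ⇒ YES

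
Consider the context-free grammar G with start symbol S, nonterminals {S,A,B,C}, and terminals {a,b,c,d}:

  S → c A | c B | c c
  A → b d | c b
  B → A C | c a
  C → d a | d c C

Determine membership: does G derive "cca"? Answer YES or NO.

CNF form of G:
  S -> T2 A | T2 B | T2 T2
  A -> T0 T1 | T2 T0
  B -> A C | T2 T3
  C -> T1 T3 | T1 X4
  T0 -> b
  T1 -> d
  T2 -> c
  T3 -> a
  X4 -> T2 C

CYK table (by increasing span):
  cell(0,0) c: {T2}  orig:{}
  cell(1,1) c: {T2}  orig:{}
  cell(2,2) a: {T3}  orig:{}
  cell(0,1) cc: {S}
  cell(1,2) ca: {B}
  cell(0,2) cca: {S}

S ∈ T[0,2] ⇒ YES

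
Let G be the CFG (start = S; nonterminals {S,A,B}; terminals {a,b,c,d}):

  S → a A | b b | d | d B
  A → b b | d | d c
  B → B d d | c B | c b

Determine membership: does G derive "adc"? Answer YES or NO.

CNF form of G:
  S -> T0 T0 | T1 B | T3 A | d
  A -> T0 T0 | T1 T2 | d
  B -> B X4 | T2 B | T2 T0
  T0 -> b
  T1 -> d
  T2 -> c
  T3 -> a
  X4 -> T1 T1

CYK table (by increasing span):
  T[0,0] 'a' = {T3}  orig:{}
  T[1,1] 'd' = {A,S,T1}  orig:{A,S}
  T[2,2] 'c' = {T2}  orig:{}
  T[0,1] 'ad' = {S}
  T[1,2] 'dc' = {A}
  T[0,2] 'adc' = {S}

S ∈ T[0,2] ⇒ YES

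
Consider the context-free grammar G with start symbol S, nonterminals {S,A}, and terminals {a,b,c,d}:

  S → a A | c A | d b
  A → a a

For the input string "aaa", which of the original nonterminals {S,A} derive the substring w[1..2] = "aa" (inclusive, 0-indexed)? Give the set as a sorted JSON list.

Convert to CNF:
  S -> T0 A | T1 A | T2 T3
  A -> T0 T0
  T0 -> a
  T1 -> c
  T2 -> d
  T3 -> b

CYK fill (cells [i..j] with 1 ≤ i ≤ j ≤ 2 only):
  T[1,1] 'a' = {T0}  orig:{}
  T[2,2] 'a' = {T0}  orig:{}
  T[1,2] 'aa' = {A}

Original NTs in T[1,2] deriving "aa": ["A"]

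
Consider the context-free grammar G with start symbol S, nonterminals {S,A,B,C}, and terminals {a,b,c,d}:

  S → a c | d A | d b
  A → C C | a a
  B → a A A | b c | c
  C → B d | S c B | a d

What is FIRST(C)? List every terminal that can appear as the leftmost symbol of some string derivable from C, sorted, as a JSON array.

FIRST iteration:
round 1:
  A via A→a a: +{a}
  B via B→a A A: +{a}
  B via B→b c: +{b}
  B via B→c: +{c}
  C via C→B d: +{a,b,c}
  S via S→a c: +{a}
  S via S→d A: +{d}
  FIRST[S]={a,d}  FIRST[A]={a}  FIRST[B]={a,b,c}  FIRST[C]={a,b,c}
round 2:
  A via A→C C: +{b,c}
  C via C→S c B: +{d}
  FIRST[S]={a,d}  FIRST[A]={a,b,c}  FIRST[B]={a,b,c}  FIRST[C]={a,b,c,d}
round 3:
  A via A→C C: +{d}
  FIRST[S]={a,d}  FIRST[A]={a,b,c,d}  FIRST[B]={a,b,c}  FIRST[C]={a,b,c,d}
round 4: (stable)
  FIRST[S]={a,d}  FIRST[A]={a,b,c,d}  FIRST[B]={a,b,c}  FIRST[C]={a,b,c,d}

FIRST(C) = ["a", "b", "c", "d"]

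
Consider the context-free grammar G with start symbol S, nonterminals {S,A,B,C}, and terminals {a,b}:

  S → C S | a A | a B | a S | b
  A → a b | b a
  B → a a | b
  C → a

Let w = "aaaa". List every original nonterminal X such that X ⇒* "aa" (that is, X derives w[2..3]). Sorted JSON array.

Convert to CNF:
  S -> C S | T0 A | T0 B | T0 S | b
  A -> T0 T1 | T1 T0
  B -> T0 T0 | b
  C -> a
  T0 -> a
  T1 -> b

CYK table (by increasing span) — only the sub-triangle for w[2..3]:
  [2..2]={C,T0}  "a"  orig:{C}
  [3..3]={C,T0}  "a"  orig:{C}
  [2..3]={B}  "aa"

Original NTs in T[2,3] deriving "aa": ["B"]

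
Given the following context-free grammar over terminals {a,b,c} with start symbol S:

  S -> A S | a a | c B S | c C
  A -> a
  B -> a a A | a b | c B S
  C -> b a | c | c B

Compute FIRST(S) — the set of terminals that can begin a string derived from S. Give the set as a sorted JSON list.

FIRST iteration:
[1]
  A via A→a: +{a}
  B via B→a a A: +{a}
  B via B→c B S: +{c}
  C via C→b a: +{b}
  C via C→c: +{c}
  S via S→A S: +{a}
  S via S→c B S: +{c}
  FIRST[S]={a,c}  FIRST[A]={a}  FIRST[B]={a,c}  FIRST[C]={b,c}
[2] done
  FIRST[S]={a,c}  FIRST[A]={a}  FIRST[B]={a,c}  FIRST[C]={b,c}

FIRST(S) = ["a", "c"]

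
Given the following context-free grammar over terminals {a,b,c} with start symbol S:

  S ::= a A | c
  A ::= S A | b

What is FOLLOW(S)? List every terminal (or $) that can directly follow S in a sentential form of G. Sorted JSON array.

FIRST iteration:
pass 1:
  A via A→b: +{b}
  S via S→a A: +{a}
  S via S→c: +{c}
  S: {a,c}  A: {b}
pass 2:
  A via A→S A: +{a,c}
  S: {a,c}  A: {a,b,c}
pass 3: — fixpoint
  S: {a,c}  A: {a,b,c}

FOLLOW sets:
initialize: $ ∈ FOLLOW(S)
iter 1:
  A→S A: FOLLOW(S) ⊇ FIRST(A) = {a,b,c}; new: +{a,b,c}
  S→a A: FOLLOW(A) ⊇ FOLLOW(S) ⊇ {$,a,b,c}; new: +{$,a,b,c}
  FOLLOW(S)={$,a,b,c}  FOLLOW(A)={$,a,b,c}
iter 2: done
  FOLLOW(S)={$,a,b,c}  FOLLOW(A)={$,a,b,c}

FOLLOW(S) = ["$", "a", "b", "c"]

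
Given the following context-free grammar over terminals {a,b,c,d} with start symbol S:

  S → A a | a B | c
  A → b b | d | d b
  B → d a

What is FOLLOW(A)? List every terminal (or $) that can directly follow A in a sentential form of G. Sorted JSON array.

FIRST sets, iterate to fixpoint:
[1]
  A via A→b b: +{b}
  A via A→d: +{d}
  B via B→d a: +{d}
  S via S→A a: +{b,d}
  S via S→a B: +{a}
  S via S→c: +{c}
  FIRST[S]={a,b,c,d}  FIRST[A]={b,d}  FIRST[B]={d}
[2] (no change)
  FIRST[S]={a,b,c,d}  FIRST[A]={b,d}  FIRST[B]={d}

Compute FOLLOW by fixpoint:
initialize: $ ∈ FOLLOW(S)
iter 1:
  S→A a: FOLLOW(A) ⊇ FIRST(a) = {a}; new: +{a}
  S→a B: FOLLOW(B) ⊇ FOLLOW(S) ⊇ {$}; new: +{$}
  FOLLOW[S]={$}  FOLLOW[A]={a}  FOLLOW[B]={$}
iter 2: — fixpoint
  FOLLOW[S]={$}  FOLLOW[A]={a}  FOLLOW[B]={$}

FOLLOW(A) = ["a"]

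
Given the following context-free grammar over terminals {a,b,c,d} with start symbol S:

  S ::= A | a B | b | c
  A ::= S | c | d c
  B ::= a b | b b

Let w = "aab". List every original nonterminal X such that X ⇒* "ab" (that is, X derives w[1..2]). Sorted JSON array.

CNF form of G:
  S -> T0 B | T1 T2 | b | c
  A -> T0 B | T1 T2 | b | c
  B -> T0 T3 | T3 T3
  T0 -> a
  T1 -> d
  T2 -> c
  T3 -> b

CYK table (by increasing span) (cells [i..j] with 1 ≤ i ≤ j ≤ 2 only):
  [1..1]={T0}  "a"  orig:{}
  [2..2]={A,S,T3}  "b"  orig:{A,S}
  [1..2]={B}  "ab"

Original NTs in T[1,2] deriving "ab": ["B"]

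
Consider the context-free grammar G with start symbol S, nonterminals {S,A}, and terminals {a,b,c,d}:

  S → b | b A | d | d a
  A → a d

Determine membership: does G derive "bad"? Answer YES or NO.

CNF form of G:
  S -> T1 T0 | T2 A | b | d
  A -> T0 T1
  T0 -> a
  T1 -> d
  T2 -> b

CYK fill:
  cell(0,0) b: {S,T2}  orig:{S}
  cell(1,1) a: {T0}  orig:{}
  cell(2,2) d: {S,T1}  orig:{S}
  cell(0,1) ba: ∅
  cell(1,2) ad: {A}
  cell(0,2) bad: {S}

S ∈ T[0,2] ⇒ YES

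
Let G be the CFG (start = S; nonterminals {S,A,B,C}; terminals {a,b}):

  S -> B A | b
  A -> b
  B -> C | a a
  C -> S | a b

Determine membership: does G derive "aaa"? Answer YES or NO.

Convert to CNF:
  S -> B A | b
  A -> b
  B -> B A | T0 T0 | T0 T1 | b
  C -> B A | T0 T1 | b
  T0 -> a
  T1 -> b

CYK fill:
  cell(0,0) a: {T0}  orig:{}
  cell(1,1) a: {T0}  orig:{}
  cell(2,2) a: {T0}  orig:{}
  cell(0,1) aa: {B}
  cell(1,2) aa: {B}
  cell(0,2) aaa: ∅

S ∉ T[0,2] ⇒ NO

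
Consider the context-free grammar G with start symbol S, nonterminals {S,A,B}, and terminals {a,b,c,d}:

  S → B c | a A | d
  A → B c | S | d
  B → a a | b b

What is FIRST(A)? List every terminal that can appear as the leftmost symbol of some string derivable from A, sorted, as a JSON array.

FIRST sets, iterate to fixpoint:
iter 1:
  A via A→d: +{d}
  B via B→a a: +{a}
  B via B→b b: +{b}
  S via S→B c: +{a,b}
  S via S→d: +{d}
  FIRST[S]={a,b,d}  FIRST[A]={d}  FIRST[B]={a,b}
iter 2:
  A via A→B c: +{a,b}
  FIRST[S]={a,b,d}  FIRST[A]={a,b,d}  FIRST[B]={a,b}
iter 3: (no change)
  FIRST[S]={a,b,d}  FIRST[A]={a,b,d}  FIRST[B]={a,b}

FIRST(A) = ["a", "b", "d"]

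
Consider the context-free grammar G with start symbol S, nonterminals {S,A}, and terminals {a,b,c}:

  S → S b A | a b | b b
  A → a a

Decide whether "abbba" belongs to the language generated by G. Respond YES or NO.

Convert to CNF:
  S -> S X2 | T0 T1 | T1 T1
  A -> T0 T0
  T0 -> a
  T1 -> b
  X2 -> T1 A

CYK table (by increasing span):
  T[0,0] 'a' = {T0}  orig:{}
  T[1,1] 'b' = {T1}  orig:{}
  T[2,2] 'b' = {T1}  orig:{}
  T[3,3] 'b' = {T1}  orig:{}
  T[4,4] 'a' = {T0}  orig:{}
  T[0,1] 'ab' = {S}
  T[1,2] 'bb' = {S}
  T[2,3] 'bb' = {S}
  T[3,4] 'ba' = ∅
  T[0,2] 'abb' = ∅
  T[1,3] 'bbb' = ∅
  T[2,4] 'bba' = ∅
  T[0,3] 'abbb' = ∅
  T[1,4] 'bbba' = ∅
  T[0,4] 'abbba' = ∅

S ∉ T[0,4] ⇒ NO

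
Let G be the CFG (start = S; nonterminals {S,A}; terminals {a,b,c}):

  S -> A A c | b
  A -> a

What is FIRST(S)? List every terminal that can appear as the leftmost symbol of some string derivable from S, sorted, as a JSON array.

Compute FIRST by fixpoint:
[1]
  A via A→a: +{a}
  S via S→A A c: +{a}
  S via S→b: +{b}
  S: {a,b}  A: {a}
[2] — fixpoint
  S: {a,b}  A: {a}

FIRST(S) = ["a", "b"]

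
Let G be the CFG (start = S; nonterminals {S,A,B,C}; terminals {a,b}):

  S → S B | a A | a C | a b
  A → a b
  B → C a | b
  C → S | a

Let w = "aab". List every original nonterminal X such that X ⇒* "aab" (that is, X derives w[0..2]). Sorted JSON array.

Convert to CNF:
  S -> S B | T0 A | T0 C | T0 T1
  A -> T0 T1
  B -> C T0 | b
  C -> S B | T0 A | T0 C | T0 T1 | a
  T0 -> a
  T1 -> b

Fill CYK table bottom-up, restricted to cells inside w[0..2]:
  T[0,0] 'a' = {C,T0}  orig:{C}
  T[1,1] 'a' = {C,T0}  orig:{C}
  T[2,2] 'b' = {B,T1}  orig:{B}
  T[0,1] 'aa' = {B,C,S}
  T[1,2] 'ab' = {A,C,S}
  T[0,2] 'aab' = {C,S}

Original NTs in T[0,2] deriving "aab": ["C", "S"]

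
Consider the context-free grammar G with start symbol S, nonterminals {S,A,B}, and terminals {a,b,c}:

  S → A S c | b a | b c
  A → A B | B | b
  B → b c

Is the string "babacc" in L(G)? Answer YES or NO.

Convert to CNF:
  S -> A X3 | T0 T1 | T0 T2
  A -> A B | T0 T1 | b
  B -> T0 T1
  T0 -> b
  T1 -> c
  T2 -> a
  X3 -> S T1

Fill CYK table bottom-up:
  cell(0,0) b: {A,T0}  orig:{A}
  cell(1,1) a: {T2}  orig:{}
  cell(2,2) b: {A,T0}  orig:{A}
  cell(3,3) a: {T2}  orig:{}
  cell(4,4) c: {T1}  orig:{}
  cell(5,5) c: {T1}  orig:{}
  cell(0,1) ba: {S}
  cell(1,2) ab: ∅
  cell(2,3) ba: {S}
  cell(3,4) ac: ∅
  cell(4,5) cc: ∅
  cell(0,2) bab: ∅
  cell(1,3) aba: ∅
  cell(2,4) bac: {X3}  orig:{}
  cell(3,5) acc: ∅
  cell(0,3) baba: ∅
  cell(1,4) abac: ∅
  cell(2,5) bacc: ∅
  cell(0,4) babac: ∅
  cell(1,5) abacc: ∅
  cell(0,5) babacc: ∅

S ∉ T[0,5] ⇒ NO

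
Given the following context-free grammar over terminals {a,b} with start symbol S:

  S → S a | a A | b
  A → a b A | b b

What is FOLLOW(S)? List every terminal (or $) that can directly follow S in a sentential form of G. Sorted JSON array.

FIRST sets, iterate to fixpoint:
iter 1:
  A via A→a b A: +{a}
  A via A→b b: +{b}
  S via S→a A: +{a}
  S via S→b: +{b}
  FIRST[S]={a,b}  FIRST[A]={a,b}
iter 2: — fixpoint
  FIRST[S]={a,b}  FIRST[A]={a,b}

FOLLOW iteration:
seed FOLLOW(S) with $
[1]
  S→S a: FOLLOW(S) ⊇ FIRST(a) = {a}; new: +{a}
  S→a A: FOLLOW(A) ⊇ FOLLOW(S) ⊇ {$,a}; new: +{$,a}
  FOLLOW[S]={$,a}  FOLLOW[A]={$,a}
[2] (no change)
  FOLLOW[S]={$,a}  FOLLOW[A]={$,a}

FOLLOW(S) = ["$", "a"]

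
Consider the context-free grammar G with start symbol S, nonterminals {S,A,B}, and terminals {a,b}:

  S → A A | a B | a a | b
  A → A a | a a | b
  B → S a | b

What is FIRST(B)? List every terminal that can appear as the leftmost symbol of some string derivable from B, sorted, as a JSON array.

FIRST iteration:
round 1:
  A via A→a a: +{a}
  A via A→b: +{b}
  B via B→b: +{b}
  S via S→A A: +{a,b}
  FIRST[S]={a,b}  FIRST[A]={a,b}  FIRST[B]={b}
round 2:
  B via B→S a: +{a}
  FIRST[S]={a,b}  FIRST[A]={a,b}  FIRST[B]={a,b}
round 3: — fixpoint
  FIRST[S]={a,b}  FIRST[A]={a,b}  FIRST[B]={a,b}

FIRST(B) = ["a", "b"]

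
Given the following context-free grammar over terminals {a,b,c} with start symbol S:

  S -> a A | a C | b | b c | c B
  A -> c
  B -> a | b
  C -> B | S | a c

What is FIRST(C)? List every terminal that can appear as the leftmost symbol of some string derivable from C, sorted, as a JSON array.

FIRST iteration:
pass 1:
  A via A→c: +{c}
  B via B→a: +{a}
  B via B→b: +{b}
  C via C→B: +{a,b}
  S via S→a A: +{a}
  S via S→b: +{b}
  S via S→c B: +{c}
  FIRST[S]={a,b,c}  FIRST[A]={c}  FIRST[B]={a,b}  FIRST[C]={a,b}
pass 2:
  C via C→S: +{c}
  FIRST[S]={a,b,c}  FIRST[A]={c}  FIRST[B]={a,b}  FIRST[C]={a,b,c}
pass 3: (no change)
  FIRST[S]={a,b,c}  FIRST[A]={c}  FIRST[B]={a,b}  FIRST[C]={a,b,c}

FIRST(C) = ["a", "b", "c"]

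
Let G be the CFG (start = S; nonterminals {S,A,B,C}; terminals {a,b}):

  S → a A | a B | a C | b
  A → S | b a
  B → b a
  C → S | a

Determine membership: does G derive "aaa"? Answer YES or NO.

Convert to CNF:
  S -> T0 A | T0 B | T0 C | b
  A -> T0 A | T0 B | T0 C | T1 T0 | b
  B -> T1 T0
  C -> T0 A | T0 B | T0 C | a | b
  T0 -> a
  T1 -> b

CYK fill:
  [0..0]={C,T0}  "a"  orig:{C}
  [1..1]={C,T0}  "a"  orig:{C}
  [2..2]={C,T0}  "a"  orig:{C}
  [0..1]={A,C,S}  "aa"
  [1..2]={A,C,S}  "aa"
  [0..2]={A,C,S}  "aaa"

S ∈ T[0,2] ⇒ YES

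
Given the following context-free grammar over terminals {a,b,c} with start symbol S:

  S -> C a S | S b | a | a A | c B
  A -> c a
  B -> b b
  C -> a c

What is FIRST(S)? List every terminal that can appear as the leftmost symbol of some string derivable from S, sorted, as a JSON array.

FIRST sets, iterate to fixpoint:
pass 1:
  A via A→c a: +{c}
  B via B→b b: +{b}
  C via C→a c: +{a}
  S via S→C a S: +{a}
  S via S→c B: +{c}
  FIRST[S]={a,c}  FIRST[A]={c}  FIRST[B]={b}  FIRST[C]={a}
pass 2: (no change)
  FIRST[S]={a,c}  FIRST[A]={c}  FIRST[B]={b}  FIRST[C]={a}

FIRST(S) = ["a", "c"]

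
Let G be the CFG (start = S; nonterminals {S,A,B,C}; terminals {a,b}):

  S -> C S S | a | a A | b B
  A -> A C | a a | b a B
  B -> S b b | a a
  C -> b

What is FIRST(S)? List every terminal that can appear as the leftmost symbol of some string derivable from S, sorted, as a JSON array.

FIRST iteration:
iter 1:
  A via A→a a: +{a}
  A via A→b a B: +{b}
  B via B→a a: +{a}
  C via C→b: +{b}
  S via S→C S S: +{b}
  S via S→a: +{a}
  FIRST[S]={a,b}  FIRST[A]={a,b}  FIRST[B]={a}  FIRST[C]={b}
iter 2:
  B via B→S b b: +{b}
  FIRST[S]={a,b}  FIRST[A]={a,b}  FIRST[B]={a,b}  FIRST[C]={b}
iter 3: (no change)
  FIRST[S]={a,b}  FIRST[A]={a,b}  FIRST[B]={a,b}  FIRST[C]={b}

FIRST(S) = ["a", "b"]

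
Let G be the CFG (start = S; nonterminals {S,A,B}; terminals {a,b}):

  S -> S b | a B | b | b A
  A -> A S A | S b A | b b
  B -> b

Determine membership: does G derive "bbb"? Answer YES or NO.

CNF form of G:
  S -> S T0 | T0 A | T1 B | b
  A -> A X2 | S X3 | T0 T0
  B -> b
  T0 -> b
  T1 -> a
  X2 -> S A
  X3 -> T0 A

Fill CYK table bottom-up:
  [0..0]={B,S,T0}  "b"  orig:{B,S}
  [1..1]={B,S,T0}  "b"  orig:{B,S}
  [2..2]={B,S,T0}  "b"  orig:{B,S}
  [0..1]={A,S}  "bb"
  [1..2]={A,S}  "bb"
  [0..2]={S,X2,X3}  "bbb"  orig:{S}

S ∈ T[0,2] ⇒ YES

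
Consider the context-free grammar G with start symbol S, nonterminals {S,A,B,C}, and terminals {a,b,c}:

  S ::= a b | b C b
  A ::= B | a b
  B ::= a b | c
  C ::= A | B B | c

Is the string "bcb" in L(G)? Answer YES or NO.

Convert to CNF:
  S -> T0 T1 | T1 X2
  A -> T0 T1 | c
  B -> T0 T1 | c
  C -> B B | T0 T1 | c
  T0 -> a
  T1 -> b
  X2 -> C T1

CYK fill:
  cell(0,0) b: {T1}  orig:{}
  cell(1,1) c: {A,B,C}
  cell(2,2) b: {T1}  orig:{}
  cell(0,1) bc: ∅
  cell(1,2) cb: {X2}  orig:{}
  cell(0,2) bcb: {S}

S ∈ T[0,2] ⇒ YES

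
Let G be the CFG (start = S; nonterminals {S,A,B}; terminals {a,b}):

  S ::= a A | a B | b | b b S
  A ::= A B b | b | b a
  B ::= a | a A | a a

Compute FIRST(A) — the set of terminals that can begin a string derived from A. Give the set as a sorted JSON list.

FIRST iteration:
iter 1:
  A via A→b: +{b}
  B via B→a: +{a}
  S via S→a A: +{a}
  S via S→b: +{b}
  FIRST[S]={a,b}  FIRST[A]={b}  FIRST[B]={a}
iter 2: — fixpoint
  FIRST[S]={a,b}  FIRST[A]={b}  FIRST[B]={a}

FIRST(A) = ["b"]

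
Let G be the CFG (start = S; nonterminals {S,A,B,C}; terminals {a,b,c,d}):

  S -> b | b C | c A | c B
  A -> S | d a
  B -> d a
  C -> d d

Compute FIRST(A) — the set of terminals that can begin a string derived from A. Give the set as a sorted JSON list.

Compute FIRST by fixpoint:
pass 1:
  A via A→d a: +{d}
  B via B→d a: +{d}
  C via C→d d: +{d}
  S via S→b: +{b}
  S via S→c A: +{c}
  FIRST[S]={b,c}  FIRST[A]={d}  FIRST[B]={d}  FIRST[C]={d}
pass 2:
  A via A→S: +{b,c}
  FIRST[S]={b,c}  FIRST[A]={b,c,d}  FIRST[B]={d}  FIRST[C]={d}
pass 3: (stable)
  FIRST[S]={b,c}  FIRST[A]={b,c,d}  FIRST[B]={d}  FIRST[C]={d}

FIRST(A) = ["b", "c", "d"]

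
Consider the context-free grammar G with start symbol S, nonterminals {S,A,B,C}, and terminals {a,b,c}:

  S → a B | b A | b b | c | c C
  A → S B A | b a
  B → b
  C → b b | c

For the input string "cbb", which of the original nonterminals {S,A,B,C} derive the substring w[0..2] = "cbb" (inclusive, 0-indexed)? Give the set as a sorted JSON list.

CNF form of G:
  S -> T0 A | T0 T0 | T1 B | T2 C | c
  A -> S X3 | T0 T1
  B -> b
  C -> T0 T0 | c
  T0 -> b
  T1 -> a
  T2 -> c
  X3 -> B A

CYK fill, restricted to cells inside w[0..2]:
  cell(0,0) c: {C,S,T2}  orig:{C,S}
  cell(1,1) b: {B,T0}  orig:{B}
  cell(2,2) b: {B,T0}  orig:{B}
  cell(0,1) cb: ∅
  cell(1,2) bb: {C,S}
  cell(0,2) cbb: {S}

Original NTs in T[0,2] deriving "cbb": ["S"]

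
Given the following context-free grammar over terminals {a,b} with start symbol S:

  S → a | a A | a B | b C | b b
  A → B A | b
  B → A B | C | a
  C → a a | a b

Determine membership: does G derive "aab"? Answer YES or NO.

Convert to CNF:
  S -> T0 A | T0 B | T1 C | T1 T1 | a
  A -> B A | b
  B -> A B | T0 T0 | T0 T1 | a
  C -> T0 T0 | T0 T1
  T0 -> a
  T1 -> b

CYK fill:
  T[0,0] 'a' = {B,S,T0}  orig:{B,S}
  T[1,1] 'a' = {B,S,T0}  orig:{B,S}
  T[2,2] 'b' = {A,T1}  orig:{A}
  T[0,1] 'aa' = {B,C,S}
  T[1,2] 'ab' = {A,B,C,S}
  T[0,2] 'aab' = {A,S}

S ∈ T[0,2] ⇒ YES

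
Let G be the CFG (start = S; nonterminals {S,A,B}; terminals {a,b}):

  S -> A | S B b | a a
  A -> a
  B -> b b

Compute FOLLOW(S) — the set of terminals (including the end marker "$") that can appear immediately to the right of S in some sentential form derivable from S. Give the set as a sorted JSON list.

Compute FIRST by fixpoint:
[1]
  A via A→a: +{a}
  B via B→b b: +{b}
  S via S→A: +{a}
  S: {a}  A: {a}  B: {b}
[2] (no change)
  S: {a}  A: {a}  B: {b}

FOLLOW iteration:
seed FOLLOW(S) with $
round 1:
  S→A: FOLLOW(A) ⊇ FOLLOW(S) ⊇ {$}; new: +{$}
  S→S B b: FOLLOW(S) ⊇ FIRST(B) = {b}; new: +{b}
  S→S B b: FOLLOW(B) ⊇ FIRST(b) = {b}; new: +{b}
  S: {$,b}  A: {$}  B: {b}
round 2:
  S→A: FOLLOW(A) ⊇ FOLLOW(S) ⊇ {$,b}; new: +{b}
  S: {$,b}  A: {$,b}  B: {b}
round 3: (no change)
  S: {$,b}  A: {$,b}  B: {b}

FOLLOW(S) = ["$", "b"]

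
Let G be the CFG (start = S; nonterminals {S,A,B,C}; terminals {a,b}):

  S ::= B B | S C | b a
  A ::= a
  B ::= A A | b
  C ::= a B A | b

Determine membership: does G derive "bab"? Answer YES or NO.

CNF form of G:
  S -> B B | S C | T1 T0
  A -> a
  B -> A A | b
  C -> T0 X2 | b
  T0 -> a
  T1 -> b
  X2 -> B A

CYK table (by increasing span):
  [0..0]={B,C,T1}  "b"  orig:{B,C}
  [1..1]={A,T0}  "a"  orig:{A}
  [2..2]={B,C,T1}  "b"  orig:{B,C}
  [0..1]={S,X2}  "ba"  orig:{S}
  [1..2]=∅  "ab"
  [0..2]={S}  "bab"

S ∈ T[0,2] ⇒ YES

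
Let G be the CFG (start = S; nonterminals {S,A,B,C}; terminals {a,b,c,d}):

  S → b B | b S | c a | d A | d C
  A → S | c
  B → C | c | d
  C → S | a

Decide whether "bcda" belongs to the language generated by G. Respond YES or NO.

Convert to CNF:
  S -> T0 B | T0 S | T1 T2 | T3 A | T3 C
  A -> T0 B | T0 S | T1 T2 | T3 A | T3 C | c
  B -> T0 B | T0 S | T1 T2 | T3 A | T3 C | a | c | d
  C -> T0 B | T0 S | T1 T2 | T3 A | T3 C | a
  T0 -> b
  T1 -> c
  T2 -> a
  T3 -> d

CYK fill:
  T[0,0] 'b' = {T0}  orig:{}
  T[1,1] 'c' = {A,B,T1}  orig:{A,B}
  T[2,2] 'd' = {B,T3}  orig:{B}
  T[3,3] 'a' = {B,C,T2}  orig:{B,C}
  T[0,1] 'bc' = {A,B,C,S}
  T[1,2] 'cd' = ∅
  T[2,3] 'da' = {A,B,C,S}
  T[0,2] 'bcd' = ∅
  T[1,3] 'cda' = ∅
  T[0,3] 'bcda' = ∅

S ∉ T[0,3] ⇒ NO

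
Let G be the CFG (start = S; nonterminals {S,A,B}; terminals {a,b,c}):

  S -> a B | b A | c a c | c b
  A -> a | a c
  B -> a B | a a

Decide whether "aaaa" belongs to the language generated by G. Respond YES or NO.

Convert to CNF:
  S -> T0 B | T1 T2 | T1 X3 | T2 A
  A -> T0 T1 | a
  B -> T0 B | T0 T0
  T0 -> a
  T1 -> c
  T2 -> b
  X3 -> T0 T1

CYK table (by increasing span):
  [0..0]={A,T0}  "a"  orig:{A}
  [1..1]={A,T0}  "a"  orig:{A}
  [2..2]={A,T0}  "a"  orig:{A}
  [3..3]={A,T0}  "a"  orig:{A}
  [0..1]={B}  "aa"
  [1..2]={B}  "aa"
  [2..3]={B}  "aa"
  [0..2]={B,S}  "aaa"
  [1..3]={B,S}  "aaa"
  [0..3]={B,S}  "aaaa"

S ∈ T[0,3] ⇒ YES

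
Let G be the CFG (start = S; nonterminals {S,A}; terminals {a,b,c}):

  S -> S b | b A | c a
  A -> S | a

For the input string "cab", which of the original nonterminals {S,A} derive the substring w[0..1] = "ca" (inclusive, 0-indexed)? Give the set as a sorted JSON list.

Convert to CNF:
  S -> S T0 | T0 A | T1 T2
  A -> S T0 | T0 A | T1 T2 | a
  T0 -> b
  T1 -> c
  T2 -> a

CYK fill (cells [i..j] with 0 ≤ i ≤ j ≤ 1 only):
  T[0,0] 'c' = {T1}  orig:{}
  T[1,1] 'a' = {A,T2}  orig:{A}
  T[0,1] 'ca' = {A,S}

Original NTs in T[0,1] deriving "ca": ["A", "S"]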